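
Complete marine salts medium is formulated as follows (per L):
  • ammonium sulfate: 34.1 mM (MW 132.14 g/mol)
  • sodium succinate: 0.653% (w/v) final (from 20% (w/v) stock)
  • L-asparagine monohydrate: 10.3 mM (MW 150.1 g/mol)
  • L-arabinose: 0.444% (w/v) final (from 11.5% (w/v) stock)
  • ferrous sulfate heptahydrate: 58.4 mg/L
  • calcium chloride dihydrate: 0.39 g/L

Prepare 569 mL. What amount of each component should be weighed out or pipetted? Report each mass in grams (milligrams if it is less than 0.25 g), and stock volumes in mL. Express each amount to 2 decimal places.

ammonium sulfate 2.56 g; sodium succinate 18.58 mL; L-asparagine monohydrate 0.88 g; L-arabinose 21.97 mL; ferrous sulfate heptahydrate 33.23 mg; calcium chloride dihydrate 221.91 mg

Target volume = 569 mL = 0.569 L.
ammonium sulfate: 34.1 mmol/L × 132.14 g/mol × 0.569 L ÷ 1000 = 2.56 g
sodium succinate: dilute stock: 0.653% ÷ 20% × 569 mL = 18.58 mL
L-asparagine monohydrate: 10.3 mmol/L × 150.1 g/mol × 0.569 L ÷ 1000 = 0.88 g
L-arabinose: C1V1 = C2V2 → 0.444% ÷ 11.5% × 569 mL = 21.97 mL
ferrous sulfate heptahydrate: 58.4 mg/L × 0.569 L = 33.23 mg
calcium chloride dihydrate: 0.39 g/L × 0.569 L = 0.22191 g = 221.91 mg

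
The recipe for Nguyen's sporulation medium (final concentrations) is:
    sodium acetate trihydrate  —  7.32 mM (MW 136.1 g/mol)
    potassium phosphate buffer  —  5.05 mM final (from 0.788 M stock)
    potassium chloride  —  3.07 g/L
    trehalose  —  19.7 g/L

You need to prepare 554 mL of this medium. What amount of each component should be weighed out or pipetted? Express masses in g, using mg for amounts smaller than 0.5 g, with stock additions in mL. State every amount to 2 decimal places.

sodium acetate trihydrate 0.55 g; potassium phosphate buffer 3.55 mL; potassium chloride 1.70 g; trehalose 10.91 g

Target volume = 554 mL = 0.554 L.
sodium acetate trihydrate: 7.32 mmol/L × 136.1 g/mol × 0.554 L ÷ 1000 = 0.55 g
potassium phosphate buffer: V = C2·V2/C1 = 5.05 mM × 554 mL ÷ 788 mM = 3.55 mL
potassium chloride: 3.07 g/L × 0.554 L = 1.70 g
trehalose: 19.7 g/L × 0.554 L = 10.91 g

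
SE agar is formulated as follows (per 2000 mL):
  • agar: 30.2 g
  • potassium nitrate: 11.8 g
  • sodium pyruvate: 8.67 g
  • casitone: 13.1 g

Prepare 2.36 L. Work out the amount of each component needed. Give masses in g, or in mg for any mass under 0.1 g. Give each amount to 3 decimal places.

agar 35.636 g; potassium nitrate 13.924 g; sodium pyruvate 10.231 g; casitone 15.458 g

Ratio of target to recipe volume: 2360 / 2000 = 1.18.
agar: 30.2 g × (2360 mL / 2000 mL) = 35.636 g
potassium nitrate: 11.8 g × (2360 mL / 2000 mL) = 13.924 g
sodium pyruvate: 8.67 g × (2360 mL / 2000 mL) = 10.231 g
casitone: 13.1 g × (2360 mL / 2000 mL) = 15.458 g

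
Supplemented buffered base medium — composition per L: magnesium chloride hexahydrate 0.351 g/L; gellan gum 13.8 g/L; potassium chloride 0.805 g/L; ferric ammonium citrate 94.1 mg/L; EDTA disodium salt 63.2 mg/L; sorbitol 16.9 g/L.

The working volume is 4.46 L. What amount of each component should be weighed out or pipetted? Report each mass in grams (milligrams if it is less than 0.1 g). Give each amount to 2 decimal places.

magnesium chloride hexahydrate 1.57 g; gellan gum 61.55 g; potassium chloride 3.59 g; ferric ammonium citrate 0.42 g; EDTA disodium salt 0.28 g; sorbitol 75.37 g

Scale factor relative to 1 L: 4.46.
magnesium chloride hexahydrate: 0.351 g/L × 4.46 L = 1.57 g
gellan gum: 13.8 g/L × 4.46 L = 61.55 g
potassium chloride: 0.805 g/L × 4.46 L = 3.59 g
ferric ammonium citrate: 94.1 mg/L × 4.46 L = 419.686 mg = 0.42 g
EDTA disodium salt: 63.2 mg/L × 4.46 L = 281.872 mg = 0.28 g
sorbitol: 16.9 g/L × 4.46 L = 75.37 g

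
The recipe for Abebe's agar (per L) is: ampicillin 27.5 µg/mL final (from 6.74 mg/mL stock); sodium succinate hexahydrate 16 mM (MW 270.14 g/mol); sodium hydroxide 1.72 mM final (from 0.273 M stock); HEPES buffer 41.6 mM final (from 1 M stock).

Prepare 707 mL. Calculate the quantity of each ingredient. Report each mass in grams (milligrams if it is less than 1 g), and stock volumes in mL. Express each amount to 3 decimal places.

Working volume: 707 mL = 0.707 L.
ampicillin: C1V1 = C2V2 → 27.5 µg/mL × 707 mL ÷ 6740 µg/mL = 2.885 mL
sodium succinate hexahydrate: 16 mmol/L × 270.14 g/mol × 0.707 L ÷ 1000 = 3.056 g
sodium hydroxide: C1V1 = C2V2 → 1.72 mM × 707 mL ÷ 273 mM = 4.454 mL
HEPES buffer: dilute stock: 41.6 mM × 707 mL ÷ 1000 mM = 29.411 mL

ampicillin 2.885 mL; sodium succinate hexahydrate 3.056 g; sodium hydroxide 4.454 mL; HEPES buffer 29.411 mL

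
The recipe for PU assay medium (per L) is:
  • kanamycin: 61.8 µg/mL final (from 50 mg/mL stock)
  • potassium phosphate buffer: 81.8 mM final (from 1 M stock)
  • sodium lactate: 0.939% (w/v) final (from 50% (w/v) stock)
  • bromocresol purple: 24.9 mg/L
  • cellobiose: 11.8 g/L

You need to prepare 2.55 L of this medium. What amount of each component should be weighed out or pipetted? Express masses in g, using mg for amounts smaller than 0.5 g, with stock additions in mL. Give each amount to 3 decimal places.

Working volume: 2.55 L.
kanamycin: dilute stock: 61.8 µg/mL × 2550 mL ÷ 50000 µg/mL = 3.152 mL
potassium phosphate buffer: C1V1 = C2V2 → 81.8 mM × 2550 mL ÷ 1000 mM = 208.590 mL
sodium lactate: C1V1 = C2V2 → 0.939% ÷ 50% × 2550 mL = 47.889 mL
bromocresol purple: 24.9 mg/L × 2.55 L = 63.495 mg
cellobiose: 11.8 g/L × 2.55 L = 30.090 g

kanamycin 3.152 mL; potassium phosphate buffer 208.590 mL; sodium lactate 47.889 mL; bromocresol purple 63.495 mg; cellobiose 30.090 g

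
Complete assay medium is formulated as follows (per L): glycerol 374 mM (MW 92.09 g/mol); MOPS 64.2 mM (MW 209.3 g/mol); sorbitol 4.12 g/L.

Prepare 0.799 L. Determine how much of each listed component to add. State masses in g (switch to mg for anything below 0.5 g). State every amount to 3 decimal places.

Scale factor relative to 1 L: 0.799.
glycerol: 374 mmol/L × 92.09 g/mol × 0.799 L ÷ 1000 = 27.519 g
MOPS: 64.2 mmol/L × 209.3 g/mol × 0.799 L ÷ 1000 = 10.736 g
sorbitol: 4.12 g/L × 0.799 L = 3.292 g

glycerol 27.519 g; MOPS 10.736 g; sorbitol 3.292 g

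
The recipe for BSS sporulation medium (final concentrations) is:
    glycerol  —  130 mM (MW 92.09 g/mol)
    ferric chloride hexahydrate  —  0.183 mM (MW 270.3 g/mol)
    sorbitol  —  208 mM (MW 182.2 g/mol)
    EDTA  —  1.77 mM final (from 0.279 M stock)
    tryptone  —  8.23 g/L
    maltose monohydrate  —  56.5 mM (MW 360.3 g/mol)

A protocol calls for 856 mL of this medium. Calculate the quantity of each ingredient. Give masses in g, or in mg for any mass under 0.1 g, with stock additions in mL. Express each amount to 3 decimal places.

Working volume: 856 mL = 0.856 L.
glycerol: 130 mmol/L × 92.09 g/mol × 0.856 L ÷ 1000 = 10.248 g
ferric chloride hexahydrate: 0.183 mmol/L × 270.3 mg/mmol × 0.856 L = 42.342 mg
sorbitol: 208 mmol/L × 182.2 g/mol × 0.856 L ÷ 1000 = 32.440 g
EDTA: C1V1 = C2V2 → 1.77 mM × 856 mL ÷ 279 mM = 5.431 mL
tryptone: 8.23 g/L × 0.856 L = 7.045 g
maltose monohydrate: 56.5 mmol/L × 360.3 g/mol × 0.856 L ÷ 1000 = 17.426 g

glycerol 10.248 g; ferric chloride hexahydrate 42.342 mg; sorbitol 32.440 g; EDTA 5.431 mL; tryptone 7.045 g; maltose monohydrate 17.426 g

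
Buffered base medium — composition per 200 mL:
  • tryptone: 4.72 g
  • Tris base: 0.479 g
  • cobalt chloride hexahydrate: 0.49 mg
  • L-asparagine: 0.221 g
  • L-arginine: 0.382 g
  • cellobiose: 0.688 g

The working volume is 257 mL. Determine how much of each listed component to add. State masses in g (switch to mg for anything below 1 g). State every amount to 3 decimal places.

tryptone 6.065 g; Tris base 615.515 mg; cobalt chloride hexahydrate 0.630 mg; L-asparagine 283.985 mg; L-arginine 490.870 mg; cellobiose 884.080 mg

Ratio of target to recipe volume: 257 / 200 = 1.285.
tryptone: 4.72 g × (257 mL / 200 mL) = 6.065 g
Tris base: 0.479 g × (257 mL / 200 mL) = 0.615515 g = 615.515 mg
cobalt chloride hexahydrate: 0.49 mg × (257 mL / 200 mL) = 0.630 mg
L-asparagine: 0.221 g × (257 mL / 200 mL) = 0.283985 g = 283.985 mg
L-arginine: 0.382 g × (257 mL / 200 mL) = 0.49087 g = 490.870 mg
cellobiose: 0.688 g × (257 mL / 200 mL) = 0.88408 g = 884.080 mg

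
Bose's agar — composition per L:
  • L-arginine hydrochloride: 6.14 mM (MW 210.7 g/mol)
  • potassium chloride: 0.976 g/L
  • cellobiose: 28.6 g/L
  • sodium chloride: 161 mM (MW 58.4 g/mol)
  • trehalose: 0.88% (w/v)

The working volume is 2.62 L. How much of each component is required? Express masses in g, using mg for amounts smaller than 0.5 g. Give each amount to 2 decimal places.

L-arginine hydrochloride 3.39 g; potassium chloride 2.56 g; cellobiose 74.93 g; sodium chloride 24.63 g; trehalose 23.06 g

Scale factor relative to 1 L: 2.62.
L-arginine hydrochloride: 6.14 mmol/L × 210.7 g/mol × 2.62 L ÷ 1000 = 3.39 g
potassium chloride: 0.976 g/L × 2.62 L = 2.56 g
cellobiose: 28.6 g/L × 2.62 L = 74.93 g
sodium chloride: 161 mmol/L × 58.4 g/mol × 2.62 L ÷ 1000 = 24.63 g
trehalose: 0.88 g per 100 mL × 2620 mL ÷ 100 = 23.06 g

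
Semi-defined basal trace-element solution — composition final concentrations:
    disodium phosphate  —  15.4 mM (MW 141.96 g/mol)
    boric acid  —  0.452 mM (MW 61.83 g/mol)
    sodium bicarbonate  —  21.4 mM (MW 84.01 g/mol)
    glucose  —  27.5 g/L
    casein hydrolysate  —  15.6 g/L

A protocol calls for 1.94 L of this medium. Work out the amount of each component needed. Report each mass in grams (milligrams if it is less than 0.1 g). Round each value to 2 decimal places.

disodium phosphate 4.24 g; boric acid 54.22 mg; sodium bicarbonate 3.49 g; glucose 53.35 g; casein hydrolysate 30.26 g

Scale factor relative to 1 L: 1.94.
disodium phosphate: 15.4 mmol/L × 141.96 g/mol × 1.94 L ÷ 1000 = 4.24 g
boric acid: 0.452 mmol/L × 61.83 mg/mmol × 1.94 L = 54.22 mg
sodium bicarbonate: 21.4 mmol/L × 84.01 g/mol × 1.94 L ÷ 1000 = 3.49 g
glucose: 27.5 g/L × 1.94 L = 53.35 g
casein hydrolysate: 15.6 g/L × 1.94 L = 30.26 g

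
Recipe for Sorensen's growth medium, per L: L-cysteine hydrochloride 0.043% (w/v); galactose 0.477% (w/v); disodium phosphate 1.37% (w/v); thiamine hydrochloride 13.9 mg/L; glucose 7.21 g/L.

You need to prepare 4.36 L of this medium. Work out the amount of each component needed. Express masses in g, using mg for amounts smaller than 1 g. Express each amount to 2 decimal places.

Scale factor relative to 1 L: 4.36.
L-cysteine hydrochloride: 0.043% w/v = 0.43 g/L → 0.43 × 4.36 L = 1.87 g
galactose: 0.477% w/v = 4.77 g/L → 4.77 × 4.36 L = 20.80 g
disodium phosphate: 1.37% w/v = 13.7 g/L → 13.7 × 4.36 L = 59.73 g
thiamine hydrochloride: 13.9 mg/L × 4.36 L = 60.60 mg
glucose: 7.21 g/L × 4.36 L = 31.44 g

L-cysteine hydrochloride 1.87 g; galactose 20.80 g; disodium phosphate 59.73 g; thiamine hydrochloride 60.60 mg; glucose 31.44 g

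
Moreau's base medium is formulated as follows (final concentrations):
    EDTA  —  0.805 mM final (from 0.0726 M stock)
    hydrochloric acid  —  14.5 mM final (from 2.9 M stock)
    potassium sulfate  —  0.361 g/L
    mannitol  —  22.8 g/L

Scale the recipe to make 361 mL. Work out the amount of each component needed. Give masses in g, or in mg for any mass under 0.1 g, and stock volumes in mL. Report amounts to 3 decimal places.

EDTA 4.003 mL; hydrochloric acid 1.805 mL; potassium sulfate 0.130 g; mannitol 8.231 g

Target volume = 361 mL = 0.361 L.
EDTA: dilute stock: 0.805 mM × 361 mL ÷ 72.6 mM = 4.003 mL
hydrochloric acid: dilute stock: 14.5 mM × 361 mL ÷ 2900 mM = 1.805 mL
potassium sulfate: 0.361 g/L × 0.361 L = 0.130 g
mannitol: 22.8 g/L × 0.361 L = 8.231 g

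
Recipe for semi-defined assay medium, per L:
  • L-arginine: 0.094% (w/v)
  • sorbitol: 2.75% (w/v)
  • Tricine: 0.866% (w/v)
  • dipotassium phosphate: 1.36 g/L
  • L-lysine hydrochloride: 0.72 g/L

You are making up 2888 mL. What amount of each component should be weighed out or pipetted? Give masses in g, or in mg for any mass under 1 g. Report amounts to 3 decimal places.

L-arginine 2.715 g; sorbitol 79.420 g; Tricine 25.010 g; dipotassium phosphate 3.928 g; L-lysine hydrochloride 2.079 g

Working volume: 2888 mL = 2.888 L.
L-arginine: 0.094% w/v = 0.94 g/L → 0.94 × 2.888 L = 2.715 g
sorbitol: 2.75% w/v = 27.5 g/L → 27.5 × 2.888 L = 79.420 g
Tricine: 0.866 g per 100 mL × 2888 mL ÷ 100 = 25.010 g
dipotassium phosphate: 1.36 g/L × 2.888 L = 3.928 g
L-lysine hydrochloride: 0.72 g/L × 2.888 L = 2.079 g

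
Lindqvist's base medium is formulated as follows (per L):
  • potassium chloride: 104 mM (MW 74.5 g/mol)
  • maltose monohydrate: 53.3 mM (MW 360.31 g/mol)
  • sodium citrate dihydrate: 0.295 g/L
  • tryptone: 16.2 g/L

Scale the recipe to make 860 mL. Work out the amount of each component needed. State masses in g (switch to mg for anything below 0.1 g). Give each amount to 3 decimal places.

Scale factor relative to 1 L: 0.86.
potassium chloride: 104 mmol/L × 74.5 g/mol × 0.86 L ÷ 1000 = 6.663 g
maltose monohydrate: 53.3 mmol/L × 360.31 g/mol × 0.86 L ÷ 1000 = 16.516 g
sodium citrate dihydrate: 0.295 g/L × 0.86 L = 0.254 g
tryptone: 16.2 g/L × 0.86 L = 13.932 g

potassium chloride 6.663 g; maltose monohydrate 16.516 g; sodium citrate dihydrate 0.254 g; tryptone 13.932 g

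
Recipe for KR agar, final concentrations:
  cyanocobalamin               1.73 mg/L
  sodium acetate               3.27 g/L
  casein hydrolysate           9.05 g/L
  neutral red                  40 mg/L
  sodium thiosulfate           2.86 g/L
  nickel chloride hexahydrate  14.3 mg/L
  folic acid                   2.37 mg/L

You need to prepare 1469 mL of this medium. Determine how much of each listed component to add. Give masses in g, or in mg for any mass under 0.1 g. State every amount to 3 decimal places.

Target volume = 1469 mL = 1.469 L.
cyanocobalamin: 1.73 mg/L × 1.469 L = 2.541 mg
sodium acetate: 3.27 g/L × 1.469 L = 4.804 g
casein hydrolysate: 9.05 g/L × 1.469 L = 13.294 g
neutral red: 40 mg/L × 1.469 L = 58.760 mg
sodium thiosulfate: 2.86 g/L × 1.469 L = 4.201 g
nickel chloride hexahydrate: 14.3 mg/L × 1.469 L = 21.007 mg
folic acid: 2.37 mg/L × 1.469 L = 3.482 mg

cyanocobalamin 2.541 mg; sodium acetate 4.804 g; casein hydrolysate 13.294 g; neutral red 58.760 mg; sodium thiosulfate 4.201 g; nickel chloride hexahydrate 21.007 mg; folic acid 3.482 mg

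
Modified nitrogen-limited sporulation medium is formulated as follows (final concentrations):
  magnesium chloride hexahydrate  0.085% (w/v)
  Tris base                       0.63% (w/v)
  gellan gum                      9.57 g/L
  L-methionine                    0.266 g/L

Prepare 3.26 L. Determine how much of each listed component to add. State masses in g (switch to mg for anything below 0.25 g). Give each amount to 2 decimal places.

Scale factor relative to 1 L: 3.26.
magnesium chloride hexahydrate: 0.085 g per 100 mL × 3260 mL ÷ 100 = 2.77 g
Tris base: 0.63 g per 100 mL × 3260 mL ÷ 100 = 20.54 g
gellan gum: 9.57 g/L × 3.26 L = 31.20 g
L-methionine: 0.266 g/L × 3.26 L = 0.87 g

magnesium chloride hexahydrate 2.77 g; Tris base 20.54 g; gellan gum 31.20 g; L-methionine 0.87 g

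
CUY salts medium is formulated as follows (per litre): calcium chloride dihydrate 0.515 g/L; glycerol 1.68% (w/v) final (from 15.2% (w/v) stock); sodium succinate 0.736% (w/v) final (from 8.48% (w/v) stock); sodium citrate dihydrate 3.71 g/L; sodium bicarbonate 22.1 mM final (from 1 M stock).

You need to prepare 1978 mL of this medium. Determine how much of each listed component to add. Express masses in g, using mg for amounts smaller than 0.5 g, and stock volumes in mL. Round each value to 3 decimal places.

calcium chloride dihydrate 1.019 g; glycerol 218.621 mL; sodium succinate 171.675 mL; sodium citrate dihydrate 7.338 g; sodium bicarbonate 43.714 mL

Scale factor relative to 1 L: 1.978.
calcium chloride dihydrate: 0.515 g/L × 1.978 L = 1.019 g
glycerol: C1V1 = C2V2 → 1.68% ÷ 15.2% × 1978 mL = 218.621 mL
sodium succinate: C1V1 = C2V2 → 0.736% ÷ 8.48% × 1978 mL = 171.675 mL
sodium citrate dihydrate: 3.71 g/L × 1.978 L = 7.338 g
sodium bicarbonate: dilute stock: 22.1 mM × 1978 mL ÷ 1000 mM = 43.714 mL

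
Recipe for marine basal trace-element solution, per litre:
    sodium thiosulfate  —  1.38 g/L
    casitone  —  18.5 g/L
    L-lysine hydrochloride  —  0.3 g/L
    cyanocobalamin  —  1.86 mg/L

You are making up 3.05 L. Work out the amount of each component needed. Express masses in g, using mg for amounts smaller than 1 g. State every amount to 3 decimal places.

Working volume: 3.05 L.
sodium thiosulfate: 1.38 g/L × 3.05 L = 4.209 g
casitone: 18.5 g/L × 3.05 L = 56.425 g
L-lysine hydrochloride: 0.3 g/L × 3.05 L = 0.915 g = 915.000 mg
cyanocobalamin: 1.86 mg/L × 3.05 L = 5.673 mg

sodium thiosulfate 4.209 g; casitone 56.425 g; L-lysine hydrochloride 915.000 mg; cyanocobalamin 5.673 mg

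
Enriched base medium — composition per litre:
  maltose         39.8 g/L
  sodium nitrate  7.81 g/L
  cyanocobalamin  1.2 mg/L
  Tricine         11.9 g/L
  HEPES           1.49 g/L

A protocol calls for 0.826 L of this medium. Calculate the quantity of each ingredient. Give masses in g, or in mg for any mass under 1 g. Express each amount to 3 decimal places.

Working volume: 0.826 L.
maltose: 39.8 g/L × 0.826 L = 32.875 g
sodium nitrate: 7.81 g/L × 0.826 L = 6.451 g
cyanocobalamin: 1.2 mg/L × 0.826 L = 0.991 mg
Tricine: 11.9 g/L × 0.826 L = 9.829 g
HEPES: 1.49 g/L × 0.826 L = 1.231 g

maltose 32.875 g; sodium nitrate 6.451 g; cyanocobalamin 0.991 mg; Tricine 9.829 g; HEPES 1.231 g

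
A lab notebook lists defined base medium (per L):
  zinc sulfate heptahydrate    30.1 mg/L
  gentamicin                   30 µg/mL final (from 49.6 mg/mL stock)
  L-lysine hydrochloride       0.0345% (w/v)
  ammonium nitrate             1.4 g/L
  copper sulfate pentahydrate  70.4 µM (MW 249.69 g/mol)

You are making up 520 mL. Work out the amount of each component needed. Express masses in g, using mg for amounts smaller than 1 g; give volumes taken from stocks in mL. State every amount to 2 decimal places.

Target volume = 520 mL = 0.52 L.
zinc sulfate heptahydrate: 30.1 mg/L × 0.52 L = 15.65 mg
gentamicin: V = C2·V2/C1 = 30 µg/mL × 520 mL ÷ 49600 µg/mL = 0.31 mL
L-lysine hydrochloride: 0.0345% w/v = 0.345 g/L → 0.345 × 0.52 L = 0.1794 g = 179.40 mg
ammonium nitrate: 1.4 g/L × 0.52 L = 0.728 g = 728.00 mg
copper sulfate pentahydrate: 70.4 µmol/L × 249.69 g/mol × 0.52 L ÷ 1000 = 9.14 mg

zinc sulfate heptahydrate 15.65 mg; gentamicin 0.31 mL; L-lysine hydrochloride 179.40 mg; ammonium nitrate 728.00 mg; copper sulfate pentahydrate 9.14 mg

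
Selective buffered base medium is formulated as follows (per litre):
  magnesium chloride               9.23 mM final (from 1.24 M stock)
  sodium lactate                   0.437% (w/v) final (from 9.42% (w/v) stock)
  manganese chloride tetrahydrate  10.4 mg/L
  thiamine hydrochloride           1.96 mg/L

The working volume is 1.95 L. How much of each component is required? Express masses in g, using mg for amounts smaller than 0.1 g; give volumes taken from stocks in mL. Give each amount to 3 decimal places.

Working volume: 1.95 L.
magnesium chloride: V = C2·V2/C1 = 9.23 mM × 1950 mL ÷ 1240 mM = 14.515 mL
sodium lactate: dilute stock: 0.437% ÷ 9.42% × 1950 mL = 90.462 mL
manganese chloride tetrahydrate: 10.4 mg/L × 1.95 L = 20.280 mg
thiamine hydrochloride: 1.96 mg/L × 1.95 L = 3.822 mg

magnesium chloride 14.515 mL; sodium lactate 90.462 mL; manganese chloride tetrahydrate 20.280 mg; thiamine hydrochloride 3.822 mg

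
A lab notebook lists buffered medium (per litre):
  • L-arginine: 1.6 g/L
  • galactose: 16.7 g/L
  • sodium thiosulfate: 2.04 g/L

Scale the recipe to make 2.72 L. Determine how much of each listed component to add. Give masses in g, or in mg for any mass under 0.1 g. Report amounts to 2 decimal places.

Scale factor relative to 1 L: 2.72.
L-arginine: 1.6 g/L × 2.72 L = 4.35 g
galactose: 16.7 g/L × 2.72 L = 45.42 g
sodium thiosulfate: 2.04 g/L × 2.72 L = 5.55 g

L-arginine 4.35 g; galactose 45.42 g; sodium thiosulfate 5.55 g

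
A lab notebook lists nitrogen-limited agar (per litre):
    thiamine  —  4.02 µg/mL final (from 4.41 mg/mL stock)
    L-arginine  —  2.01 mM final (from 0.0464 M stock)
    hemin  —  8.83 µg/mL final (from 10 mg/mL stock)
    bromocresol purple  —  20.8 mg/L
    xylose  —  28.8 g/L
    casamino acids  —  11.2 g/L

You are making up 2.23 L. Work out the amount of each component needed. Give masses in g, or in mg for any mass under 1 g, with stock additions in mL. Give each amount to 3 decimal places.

Scale factor relative to 1 L: 2.23.
thiamine: C1V1 = C2V2 → 4.02 µg/mL × 2230 mL ÷ 4410 µg/mL = 2.033 mL
L-arginine: V = C2·V2/C1 = 2.01 mM × 2230 mL ÷ 46.4 mM = 96.601 mL
hemin: dilute stock: 8.83 µg/mL × 2230 mL ÷ 10000 µg/mL = 1.969 mL
bromocresol purple: 20.8 mg/L × 2.23 L = 46.384 mg
xylose: 28.8 g/L × 2.23 L = 64.224 g
casamino acids: 11.2 g/L × 2.23 L = 24.976 g

thiamine 2.033 mL; L-arginine 96.601 mL; hemin 1.969 mL; bromocresol purple 46.384 mg; xylose 64.224 g; casamino acids 24.976 g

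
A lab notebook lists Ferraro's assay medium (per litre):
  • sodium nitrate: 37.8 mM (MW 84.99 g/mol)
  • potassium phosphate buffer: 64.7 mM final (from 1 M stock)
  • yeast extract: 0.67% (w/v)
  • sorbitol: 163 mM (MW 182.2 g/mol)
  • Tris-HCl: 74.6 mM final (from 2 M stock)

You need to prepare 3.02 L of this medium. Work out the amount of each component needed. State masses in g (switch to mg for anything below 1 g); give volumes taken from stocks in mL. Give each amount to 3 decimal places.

sodium nitrate 9.702 g; potassium phosphate buffer 195.394 mL; yeast extract 20.234 g; sorbitol 89.690 g; Tris-HCl 112.646 mL

Scale factor relative to 1 L: 3.02.
sodium nitrate: 37.8 mmol/L × 84.99 g/mol × 3.02 L ÷ 1000 = 9.702 g
potassium phosphate buffer: V = C2·V2/C1 = 64.7 mM × 3020 mL ÷ 1000 mM = 195.394 mL
yeast extract: 0.67% w/v = 6.7 g/L → 6.7 × 3.02 L = 20.234 g
sorbitol: 163 mmol/L × 182.2 g/mol × 3.02 L ÷ 1000 = 89.690 g
Tris-HCl: dilute stock: 74.6 mM × 3020 mL ÷ 2000 mM = 112.646 mL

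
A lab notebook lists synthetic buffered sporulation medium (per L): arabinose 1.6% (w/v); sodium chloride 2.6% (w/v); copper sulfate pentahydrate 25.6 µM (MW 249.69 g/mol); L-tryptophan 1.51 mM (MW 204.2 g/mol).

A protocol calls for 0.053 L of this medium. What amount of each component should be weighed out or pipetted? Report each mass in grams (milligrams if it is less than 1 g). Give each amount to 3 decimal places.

Working volume: 0.053 L.
arabinose: 1.6% w/v = 16 g/L → 16 × 0.053 L = 0.848 g = 848.000 mg
sodium chloride: 2.6 g per 100 mL × 53 mL ÷ 100 = 1.378 g
copper sulfate pentahydrate: 25.6 µmol/L × 249.69 g/mol × 0.053 L ÷ 1000 = 0.339 mg
L-tryptophan: 1.51 mmol/L × 204.2 mg/mmol × 0.053 L = 16.342 mg

arabinose 848.000 mg; sodium chloride 1.378 g; copper sulfate pentahydrate 0.339 mg; L-tryptophan 16.342 mg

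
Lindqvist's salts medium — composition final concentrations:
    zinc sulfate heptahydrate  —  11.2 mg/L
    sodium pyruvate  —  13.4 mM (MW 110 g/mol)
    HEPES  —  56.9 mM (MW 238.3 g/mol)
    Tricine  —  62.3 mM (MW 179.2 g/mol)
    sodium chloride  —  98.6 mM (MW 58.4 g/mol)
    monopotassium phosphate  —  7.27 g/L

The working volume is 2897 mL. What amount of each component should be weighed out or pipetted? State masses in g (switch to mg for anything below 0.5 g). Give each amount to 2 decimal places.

zinc sulfate heptahydrate 32.45 mg; sodium pyruvate 4.27 g; HEPES 39.28 g; Tricine 32.34 g; sodium chloride 16.68 g; monopotassium phosphate 21.06 g

Scale factor relative to 1 L: 2.897.
zinc sulfate heptahydrate: 11.2 mg/L × 2.897 L = 32.45 mg
sodium pyruvate: 13.4 mmol/L × 110 g/mol × 2.897 L ÷ 1000 = 4.27 g
HEPES: 56.9 mmol/L × 238.3 g/mol × 2.897 L ÷ 1000 = 39.28 g
Tricine: 62.3 mmol/L × 179.2 g/mol × 2.897 L ÷ 1000 = 32.34 g
sodium chloride: 98.6 mmol/L × 58.4 g/mol × 2.897 L ÷ 1000 = 16.68 g
monopotassium phosphate: 7.27 g/L × 2.897 L = 21.06 g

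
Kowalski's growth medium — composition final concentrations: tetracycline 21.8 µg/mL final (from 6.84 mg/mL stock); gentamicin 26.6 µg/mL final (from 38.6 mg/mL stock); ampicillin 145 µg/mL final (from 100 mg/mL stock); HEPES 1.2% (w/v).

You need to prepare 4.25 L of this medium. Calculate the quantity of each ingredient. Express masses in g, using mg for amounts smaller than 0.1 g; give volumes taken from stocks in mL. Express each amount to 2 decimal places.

Scale factor relative to 1 L: 4.25.
tetracycline: C1V1 = C2V2 → 21.8 µg/mL × 4250 mL ÷ 6840 µg/mL = 13.55 mL
gentamicin: dilute stock: 26.6 µg/mL × 4250 mL ÷ 38600 µg/mL = 2.93 mL
ampicillin: V = C2·V2/C1 = 145 µg/mL × 4250 mL ÷ 100000 µg/mL = 6.16 mL
HEPES: 1.2 g per 100 mL × 4250 mL ÷ 100 = 51.00 g

tetracycline 13.55 mL; gentamicin 2.93 mL; ampicillin 6.16 mL; HEPES 51.00 g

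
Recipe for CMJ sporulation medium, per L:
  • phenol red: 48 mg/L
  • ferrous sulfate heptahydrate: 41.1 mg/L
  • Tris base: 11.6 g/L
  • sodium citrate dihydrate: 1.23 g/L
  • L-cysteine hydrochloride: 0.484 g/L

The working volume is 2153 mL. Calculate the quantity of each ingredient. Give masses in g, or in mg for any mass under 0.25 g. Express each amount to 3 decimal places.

phenol red 103.344 mg; ferrous sulfate heptahydrate 88.488 mg; Tris base 24.975 g; sodium citrate dihydrate 2.648 g; L-cysteine hydrochloride 1.042 g

Scale factor relative to 1 L: 2.153.
phenol red: 48 mg/L × 2.153 L = 103.344 mg
ferrous sulfate heptahydrate: 41.1 mg/L × 2.153 L = 88.488 mg
Tris base: 11.6 g/L × 2.153 L = 24.975 g
sodium citrate dihydrate: 1.23 g/L × 2.153 L = 2.648 g
L-cysteine hydrochloride: 0.484 g/L × 2.153 L = 1.042 g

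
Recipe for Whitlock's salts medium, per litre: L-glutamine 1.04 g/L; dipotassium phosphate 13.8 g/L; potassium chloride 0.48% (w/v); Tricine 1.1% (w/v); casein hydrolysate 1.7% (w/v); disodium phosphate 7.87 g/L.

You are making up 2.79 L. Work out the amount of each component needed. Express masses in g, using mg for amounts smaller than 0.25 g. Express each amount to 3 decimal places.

Scale factor relative to 1 L: 2.79.
L-glutamine: 1.04 g/L × 2.79 L = 2.902 g
dipotassium phosphate: 13.8 g/L × 2.79 L = 38.502 g
potassium chloride: 0.48 g per 100 mL × 2790 mL ÷ 100 = 13.392 g
Tricine: 1.1% w/v = 11 g/L → 11 × 2.79 L = 30.690 g
casein hydrolysate: 1.7% w/v = 17 g/L → 17 × 2.79 L = 47.430 g
disodium phosphate: 7.87 g/L × 2.79 L = 21.957 g

L-glutamine 2.902 g; dipotassium phosphate 38.502 g; potassium chloride 13.392 g; Tricine 30.690 g; casein hydrolysate 47.430 g; disodium phosphate 21.957 g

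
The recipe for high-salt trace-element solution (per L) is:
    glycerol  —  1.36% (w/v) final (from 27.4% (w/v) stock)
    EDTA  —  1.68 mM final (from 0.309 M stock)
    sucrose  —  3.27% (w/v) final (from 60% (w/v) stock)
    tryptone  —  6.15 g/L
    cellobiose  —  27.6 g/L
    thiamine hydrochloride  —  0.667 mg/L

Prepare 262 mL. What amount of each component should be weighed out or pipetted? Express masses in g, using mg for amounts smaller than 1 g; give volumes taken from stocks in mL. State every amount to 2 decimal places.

Scale factor relative to 1 L: 0.262.
glycerol: C1V1 = C2V2 → 1.36% ÷ 27.4% × 262 mL = 13.00 mL
EDTA: V = C2·V2/C1 = 1.68 mM × 262 mL ÷ 309 mM = 1.42 mL
sucrose: V = C2·V2/C1 = 3.27% ÷ 60% × 262 mL = 14.28 mL
tryptone: 6.15 g/L × 0.262 L = 1.61 g
cellobiose: 27.6 g/L × 0.262 L = 7.23 g
thiamine hydrochloride: 0.667 mg/L × 0.262 L = 0.17 mg

glycerol 13.00 mL; EDTA 1.42 mL; sucrose 14.28 mL; tryptone 1.61 g; cellobiose 7.23 g; thiamine hydrochloride 0.17 mg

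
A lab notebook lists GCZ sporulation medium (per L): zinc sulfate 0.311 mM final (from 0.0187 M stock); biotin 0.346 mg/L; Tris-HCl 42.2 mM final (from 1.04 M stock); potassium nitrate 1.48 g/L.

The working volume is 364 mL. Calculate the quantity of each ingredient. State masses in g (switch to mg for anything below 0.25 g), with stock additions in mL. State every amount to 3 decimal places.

Scale factor relative to 1 L: 0.364.
zinc sulfate: dilute stock: 0.311 mM × 364 mL ÷ 18.7 mM = 6.054 mL
biotin: 0.346 mg/L × 0.364 L = 0.126 mg
Tris-HCl: dilute stock: 42.2 mM × 364 mL ÷ 1040 mM = 14.770 mL
potassium nitrate: 1.48 g/L × 0.364 L = 0.539 g

zinc sulfate 6.054 mL; biotin 0.126 mg; Tris-HCl 14.770 mL; potassium nitrate 0.539 g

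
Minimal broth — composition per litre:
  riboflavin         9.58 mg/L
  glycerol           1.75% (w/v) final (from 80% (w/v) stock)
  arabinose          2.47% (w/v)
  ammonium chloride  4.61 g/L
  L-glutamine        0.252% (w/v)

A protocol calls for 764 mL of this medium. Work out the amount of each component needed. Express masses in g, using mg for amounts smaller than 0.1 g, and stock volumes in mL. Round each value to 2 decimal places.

Working volume: 764 mL = 0.764 L.
riboflavin: 9.58 mg/L × 0.764 L = 7.32 mg
glycerol: V = C2·V2/C1 = 1.75% ÷ 80% × 764 mL = 16.71 mL
arabinose: 2.47 g per 100 mL × 764 mL ÷ 100 = 18.87 g
ammonium chloride: 4.61 g/L × 0.764 L = 3.52 g
L-glutamine: 0.252% w/v = 2.52 g/L → 2.52 × 0.764 L = 1.93 g

riboflavin 7.32 mg; glycerol 16.71 mL; arabinose 18.87 g; ammonium chloride 3.52 g; L-glutamine 1.93 g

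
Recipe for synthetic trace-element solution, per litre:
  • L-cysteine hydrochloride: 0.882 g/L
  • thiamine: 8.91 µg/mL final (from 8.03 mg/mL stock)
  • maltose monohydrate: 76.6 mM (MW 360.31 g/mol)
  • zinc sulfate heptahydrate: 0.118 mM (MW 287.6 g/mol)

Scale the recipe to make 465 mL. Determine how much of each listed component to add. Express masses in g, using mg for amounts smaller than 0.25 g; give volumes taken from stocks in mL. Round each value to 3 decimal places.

Scale factor relative to 1 L: 0.465.
L-cysteine hydrochloride: 0.882 g/L × 0.465 L = 0.410 g
thiamine: C1V1 = C2V2 → 8.91 µg/mL × 465 mL ÷ 8030 µg/mL = 0.516 mL
maltose monohydrate: 76.6 mmol/L × 360.31 g/mol × 0.465 L ÷ 1000 = 12.834 g
zinc sulfate heptahydrate: 0.118 mmol/L × 287.6 mg/mmol × 0.465 L = 15.781 mg

L-cysteine hydrochloride 0.410 g; thiamine 0.516 mL; maltose monohydrate 12.834 g; zinc sulfate heptahydrate 15.781 mg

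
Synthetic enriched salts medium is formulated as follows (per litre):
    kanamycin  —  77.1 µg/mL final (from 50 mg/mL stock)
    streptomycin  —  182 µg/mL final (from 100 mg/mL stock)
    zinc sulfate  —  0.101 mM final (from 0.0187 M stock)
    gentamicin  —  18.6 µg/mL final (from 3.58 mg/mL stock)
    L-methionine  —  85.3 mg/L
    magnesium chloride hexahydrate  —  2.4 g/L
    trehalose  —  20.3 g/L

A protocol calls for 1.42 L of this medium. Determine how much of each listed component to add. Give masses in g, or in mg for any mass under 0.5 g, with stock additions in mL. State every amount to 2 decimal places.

kanamycin 2.19 mL; streptomycin 2.58 mL; zinc sulfate 7.67 mL; gentamicin 7.38 mL; L-methionine 121.13 mg; magnesium chloride hexahydrate 3.41 g; trehalose 28.83 g

Scale factor relative to 1 L: 1.42.
kanamycin: dilute stock: 77.1 µg/mL × 1420 mL ÷ 50000 µg/mL = 2.19 mL
streptomycin: dilute stock: 182 µg/mL × 1420 mL ÷ 100000 µg/mL = 2.58 mL
zinc sulfate: C1V1 = C2V2 → 0.101 mM × 1420 mL ÷ 18.7 mM = 7.67 mL
gentamicin: V = C2·V2/C1 = 18.6 µg/mL × 1420 mL ÷ 3580 µg/mL = 7.38 mL
L-methionine: 85.3 mg/L × 1.42 L = 121.13 mg
magnesium chloride hexahydrate: 2.4 g/L × 1.42 L = 3.41 g
trehalose: 20.3 g/L × 1.42 L = 28.83 g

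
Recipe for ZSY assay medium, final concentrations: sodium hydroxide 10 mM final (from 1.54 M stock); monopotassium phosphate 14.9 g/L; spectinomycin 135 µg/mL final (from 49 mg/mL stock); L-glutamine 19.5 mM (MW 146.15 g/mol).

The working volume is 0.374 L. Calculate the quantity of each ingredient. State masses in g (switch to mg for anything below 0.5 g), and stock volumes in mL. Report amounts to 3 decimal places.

Working volume: 0.374 L.
sodium hydroxide: V = C2·V2/C1 = 10 mM × 374 mL ÷ 1540 mM = 2.429 mL
monopotassium phosphate: 14.9 g/L × 0.374 L = 5.573 g
spectinomycin: dilute stock: 135 µg/mL × 374 mL ÷ 49000 µg/mL = 1.030 mL
L-glutamine: 19.5 mmol/L × 146.15 g/mol × 0.374 L ÷ 1000 = 1.066 g

sodium hydroxide 2.429 mL; monopotassium phosphate 5.573 g; spectinomycin 1.030 mL; L-glutamine 1.066 g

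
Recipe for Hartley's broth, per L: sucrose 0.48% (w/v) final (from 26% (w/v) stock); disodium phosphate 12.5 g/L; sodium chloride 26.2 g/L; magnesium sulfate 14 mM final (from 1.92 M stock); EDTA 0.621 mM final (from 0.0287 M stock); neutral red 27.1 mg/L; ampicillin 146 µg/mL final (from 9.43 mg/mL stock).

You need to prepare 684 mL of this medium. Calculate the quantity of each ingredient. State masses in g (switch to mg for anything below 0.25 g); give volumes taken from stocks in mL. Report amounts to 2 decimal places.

Scale factor relative to 1 L: 0.684.
sucrose: V = C2·V2/C1 = 0.48% ÷ 26% × 684 mL = 12.63 mL
disodium phosphate: 12.5 g/L × 0.684 L = 8.55 g
sodium chloride: 26.2 g/L × 0.684 L = 17.92 g
magnesium sulfate: V = C2·V2/C1 = 14 mM × 684 mL ÷ 1920 mM = 4.99 mL
EDTA: V = C2·V2/C1 = 0.621 mM × 684 mL ÷ 28.7 mM = 14.80 mL
neutral red: 27.1 mg/L × 0.684 L = 18.54 mg
ampicillin: V = C2·V2/C1 = 146 µg/mL × 684 mL ÷ 9430 µg/mL = 10.59 mL

sucrose 12.63 mL; disodium phosphate 8.55 g; sodium chloride 17.92 g; magnesium sulfate 4.99 mL; EDTA 14.80 mL; neutral red 18.54 mg; ampicillin 10.59 mL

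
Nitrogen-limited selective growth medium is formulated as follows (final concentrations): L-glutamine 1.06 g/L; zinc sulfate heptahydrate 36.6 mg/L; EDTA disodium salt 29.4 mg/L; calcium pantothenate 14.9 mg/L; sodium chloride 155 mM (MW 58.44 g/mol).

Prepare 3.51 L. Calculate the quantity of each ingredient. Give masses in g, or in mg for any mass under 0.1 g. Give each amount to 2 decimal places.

Working volume: 3.51 L.
L-glutamine: 1.06 g/L × 3.51 L = 3.72 g
zinc sulfate heptahydrate: 36.6 mg/L × 3.51 L = 128.466 mg = 0.13 g
EDTA disodium salt: 29.4 mg/L × 3.51 L = 103.194 mg = 0.10 g
calcium pantothenate: 14.9 mg/L × 3.51 L = 52.30 mg
sodium chloride: 155 mmol/L × 58.44 g/mol × 3.51 L ÷ 1000 = 31.79 g

L-glutamine 3.72 g; zinc sulfate heptahydrate 0.13 g; EDTA disodium salt 0.10 g; calcium pantothenate 52.30 mg; sodium chloride 31.79 g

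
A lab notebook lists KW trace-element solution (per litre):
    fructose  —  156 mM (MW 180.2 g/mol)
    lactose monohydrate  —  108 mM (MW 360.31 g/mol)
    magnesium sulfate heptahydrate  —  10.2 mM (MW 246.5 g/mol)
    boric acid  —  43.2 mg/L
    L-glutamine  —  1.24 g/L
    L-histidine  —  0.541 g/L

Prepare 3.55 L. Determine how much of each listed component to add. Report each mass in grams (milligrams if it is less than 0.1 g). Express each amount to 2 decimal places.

fructose 99.79 g; lactose monohydrate 138.14 g; magnesium sulfate heptahydrate 8.93 g; boric acid 0.15 g; L-glutamine 4.40 g; L-histidine 1.92 g

Scale factor relative to 1 L: 3.55.
fructose: 156 mmol/L × 180.2 g/mol × 3.55 L ÷ 1000 = 99.79 g
lactose monohydrate: 108 mmol/L × 360.31 g/mol × 3.55 L ÷ 1000 = 138.14 g
magnesium sulfate heptahydrate: 10.2 mmol/L × 246.5 g/mol × 3.55 L ÷ 1000 = 8.93 g
boric acid: 43.2 mg/L × 3.55 L = 153.36 mg = 0.15 g
L-glutamine: 1.24 g/L × 3.55 L = 4.40 g
L-histidine: 0.541 g/L × 3.55 L = 1.92 g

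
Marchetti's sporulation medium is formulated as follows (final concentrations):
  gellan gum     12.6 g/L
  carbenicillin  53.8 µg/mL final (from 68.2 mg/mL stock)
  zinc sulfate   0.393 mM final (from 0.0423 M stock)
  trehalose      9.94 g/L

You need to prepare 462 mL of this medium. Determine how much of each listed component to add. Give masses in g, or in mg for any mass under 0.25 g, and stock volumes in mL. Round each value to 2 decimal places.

gellan gum 5.82 g; carbenicillin 0.36 mL; zinc sulfate 4.29 mL; trehalose 4.59 g

Scale factor relative to 1 L: 0.462.
gellan gum: 12.6 g/L × 0.462 L = 5.82 g
carbenicillin: dilute stock: 53.8 µg/mL × 462 mL ÷ 68200 µg/mL = 0.36 mL
zinc sulfate: V = C2·V2/C1 = 0.393 mM × 462 mL ÷ 42.3 mM = 4.29 mL
trehalose: 9.94 g/L × 0.462 L = 4.59 g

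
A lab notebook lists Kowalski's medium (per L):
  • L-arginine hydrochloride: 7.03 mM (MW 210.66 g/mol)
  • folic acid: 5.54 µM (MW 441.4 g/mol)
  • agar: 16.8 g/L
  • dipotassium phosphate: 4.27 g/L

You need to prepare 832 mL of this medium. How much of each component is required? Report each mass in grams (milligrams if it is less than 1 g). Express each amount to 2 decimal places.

Scale factor relative to 1 L: 0.832.
L-arginine hydrochloride: 7.03 mmol/L × 210.66 g/mol × 0.832 L ÷ 1000 = 1.23 g
folic acid: 5.54 µmol/L × 441.4 g/mol × 0.832 L ÷ 1000 = 2.03 mg
agar: 16.8 g/L × 0.832 L = 13.98 g
dipotassium phosphate: 4.27 g/L × 0.832 L = 3.55 g

L-arginine hydrochloride 1.23 g; folic acid 2.03 mg; agar 13.98 g; dipotassium phosphate 3.55 g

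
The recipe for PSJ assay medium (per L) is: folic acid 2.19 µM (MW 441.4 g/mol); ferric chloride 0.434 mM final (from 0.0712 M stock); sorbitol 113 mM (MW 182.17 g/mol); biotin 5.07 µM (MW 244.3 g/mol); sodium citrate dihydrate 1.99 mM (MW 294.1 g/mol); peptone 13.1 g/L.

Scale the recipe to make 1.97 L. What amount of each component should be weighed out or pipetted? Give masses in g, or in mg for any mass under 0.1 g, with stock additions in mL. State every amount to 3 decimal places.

folic acid 1.904 mg; ferric chloride 12.008 mL; sorbitol 40.553 g; biotin 2.440 mg; sodium citrate dihydrate 1.153 g; peptone 25.807 g

Working volume: 1.97 L.
folic acid: 2.19 µmol/L × 441.4 g/mol × 1.97 L ÷ 1000 = 1.904 mg
ferric chloride: dilute stock: 0.434 mM × 1970 mL ÷ 71.2 mM = 12.008 mL
sorbitol: 113 mmol/L × 182.17 g/mol × 1.97 L ÷ 1000 = 40.553 g
biotin: 5.07 µmol/L × 244.3 g/mol × 1.97 L ÷ 1000 = 2.440 mg
sodium citrate dihydrate: 1.99 mmol/L × 294.1 g/mol × 1.97 L ÷ 1000 = 1.153 g
peptone: 13.1 g/L × 1.97 L = 25.807 g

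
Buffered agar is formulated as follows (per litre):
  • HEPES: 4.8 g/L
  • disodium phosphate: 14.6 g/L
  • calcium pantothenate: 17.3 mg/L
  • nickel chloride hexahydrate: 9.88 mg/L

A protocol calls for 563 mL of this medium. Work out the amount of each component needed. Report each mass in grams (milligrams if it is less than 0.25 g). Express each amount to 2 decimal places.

HEPES 2.70 g; disodium phosphate 8.22 g; calcium pantothenate 9.74 mg; nickel chloride hexahydrate 5.56 mg

Working volume: 563 mL = 0.563 L.
HEPES: 4.8 g/L × 0.563 L = 2.70 g
disodium phosphate: 14.6 g/L × 0.563 L = 8.22 g
calcium pantothenate: 17.3 mg/L × 0.563 L = 9.74 mg
nickel chloride hexahydrate: 9.88 mg/L × 0.563 L = 5.56 mg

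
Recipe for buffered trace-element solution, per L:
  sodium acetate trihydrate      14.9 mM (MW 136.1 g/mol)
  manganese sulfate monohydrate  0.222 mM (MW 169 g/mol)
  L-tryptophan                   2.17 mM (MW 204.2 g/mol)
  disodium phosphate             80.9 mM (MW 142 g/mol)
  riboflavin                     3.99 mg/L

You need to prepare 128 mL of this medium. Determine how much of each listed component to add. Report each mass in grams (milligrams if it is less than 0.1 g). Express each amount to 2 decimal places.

Scale factor relative to 1 L: 0.128.
sodium acetate trihydrate: 14.9 mmol/L × 136.1 g/mol × 0.128 L ÷ 1000 = 0.26 g
manganese sulfate monohydrate: 0.222 mmol/L × 169 mg/mmol × 0.128 L = 4.80 mg
L-tryptophan: 2.17 mmol/L × 204.2 mg/mmol × 0.128 L = 56.72 mg
disodium phosphate: 80.9 mmol/L × 142 g/mol × 0.128 L ÷ 1000 = 1.47 g
riboflavin: 3.99 mg/L × 0.128 L = 0.51 mg

sodium acetate trihydrate 0.26 g; manganese sulfate monohydrate 4.80 mg; L-tryptophan 56.72 mg; disodium phosphate 1.47 g; riboflavin 0.51 mg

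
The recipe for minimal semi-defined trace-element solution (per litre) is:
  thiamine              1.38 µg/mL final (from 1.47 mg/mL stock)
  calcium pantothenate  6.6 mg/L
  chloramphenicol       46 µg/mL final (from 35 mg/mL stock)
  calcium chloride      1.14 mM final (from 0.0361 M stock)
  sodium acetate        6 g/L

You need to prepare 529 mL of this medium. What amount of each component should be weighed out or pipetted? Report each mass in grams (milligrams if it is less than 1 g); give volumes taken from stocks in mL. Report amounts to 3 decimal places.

thiamine 0.497 mL; calcium pantothenate 3.491 mg; chloramphenicol 0.695 mL; calcium chloride 16.705 mL; sodium acetate 3.174 g

Target volume = 529 mL = 0.529 L.
thiamine: dilute stock: 1.38 µg/mL × 529 mL ÷ 1470 µg/mL = 0.497 mL
calcium pantothenate: 6.6 mg/L × 0.529 L = 3.491 mg
chloramphenicol: dilute stock: 46 µg/mL × 529 mL ÷ 35000 µg/mL = 0.695 mL
calcium chloride: dilute stock: 1.14 mM × 529 mL ÷ 36.1 mM = 16.705 mL
sodium acetate: 6 g/L × 0.529 L = 3.174 g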